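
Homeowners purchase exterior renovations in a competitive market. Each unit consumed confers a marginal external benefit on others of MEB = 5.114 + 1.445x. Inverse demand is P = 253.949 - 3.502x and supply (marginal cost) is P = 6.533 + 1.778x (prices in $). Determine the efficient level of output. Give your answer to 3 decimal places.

Social marginal benefit = demand + MEB = 259.063 - 2.057x.
Set SMB = MC: 259.063 - 2.057x = 6.533 + 1.778x → x* = 65.8488.

x* = 65.849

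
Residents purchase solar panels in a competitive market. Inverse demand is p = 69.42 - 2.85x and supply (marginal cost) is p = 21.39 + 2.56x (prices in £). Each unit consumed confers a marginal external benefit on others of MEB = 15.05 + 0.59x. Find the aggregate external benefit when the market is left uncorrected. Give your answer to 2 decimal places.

£156.87

Market equilibrium (private): 21.39 + 2.56x = 69.42 - 2.85x → x_m = 8.8780.
Total external benefit = ∫₀^{x_m} (15.05 + 0.59x) dx = 15.05×8.8780 + ½×0.59×8.8780² = 156.8655.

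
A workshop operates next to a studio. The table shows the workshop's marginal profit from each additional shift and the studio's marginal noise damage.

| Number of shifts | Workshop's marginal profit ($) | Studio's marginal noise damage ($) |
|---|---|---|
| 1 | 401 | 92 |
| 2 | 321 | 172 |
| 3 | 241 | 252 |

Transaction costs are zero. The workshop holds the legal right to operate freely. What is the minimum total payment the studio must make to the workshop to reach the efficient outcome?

$241

Left alone the workshop would choose level 3 (marginal profit stays positive).
Efficient level: k* = 2 (marginal profit ≥ marginal noise damage through 2).
The studio must at least cover the workshop's forgone profit from cutting 3→2: 241 = 241.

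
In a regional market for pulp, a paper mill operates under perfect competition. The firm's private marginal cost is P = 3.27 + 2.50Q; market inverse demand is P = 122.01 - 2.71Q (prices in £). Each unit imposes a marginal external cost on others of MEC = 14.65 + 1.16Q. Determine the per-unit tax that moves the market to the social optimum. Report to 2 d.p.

Social marginal cost = private MC + MEC = 17.92 + 3.66Q.
Set SMC = demand: 17.92 + 3.66Q = 122.01 - 2.71Q → Q* = 16.3407.
The Pigouvian tax equals MEC at Q*: 14.65 + 1.16×16.3407 = 33.6052.

tax = £33.61 per unit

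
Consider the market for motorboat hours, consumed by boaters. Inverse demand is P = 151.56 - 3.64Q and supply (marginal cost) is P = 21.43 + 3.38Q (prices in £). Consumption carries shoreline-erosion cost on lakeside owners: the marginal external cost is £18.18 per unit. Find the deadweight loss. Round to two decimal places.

Market equilibrium (private): 21.43 + 3.38Q = 151.56 - 3.64Q → Q_m = 18.5370.
Social marginal benefit = demand − MEC = 133.38 - 3.64Q.
Set SMB = MC: 133.38 - 3.64Q = 21.43 + 3.38Q → Q* = 15.9473.
The loss is the area between SMB and MC from Q* to Q_m; with linear curves that's a triangle of height MEC(Q_m).
DWL = ½ × 2.5897 × 18.1800 = 23.5404.

DWL = £23.54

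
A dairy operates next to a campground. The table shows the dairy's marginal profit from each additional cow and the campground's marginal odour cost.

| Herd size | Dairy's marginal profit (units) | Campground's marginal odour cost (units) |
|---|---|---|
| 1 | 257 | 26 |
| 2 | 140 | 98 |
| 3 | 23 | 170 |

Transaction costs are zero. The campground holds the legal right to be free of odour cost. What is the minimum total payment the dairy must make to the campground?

124

Efficient level: marginal profit ≥ marginal odour cost through level 2, so k* = 2.
With the campground holding the right, the dairy must at least compensate total damage at k*: 26 + 98 = 124.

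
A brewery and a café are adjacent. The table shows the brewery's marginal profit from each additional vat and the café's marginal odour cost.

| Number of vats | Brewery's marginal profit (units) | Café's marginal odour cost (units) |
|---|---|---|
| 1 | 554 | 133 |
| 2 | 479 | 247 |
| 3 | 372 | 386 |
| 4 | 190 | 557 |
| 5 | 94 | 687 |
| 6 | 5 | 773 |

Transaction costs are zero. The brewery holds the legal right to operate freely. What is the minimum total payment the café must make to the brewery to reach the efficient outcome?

Left alone the brewery would choose level 6 (marginal profit stays positive).
Efficient level: k* = 2 (marginal profit ≥ marginal odour cost through 2).
The café must at least cover the brewery's forgone profit from cutting 6→2: 372 + 190 + 94 + 5 = 661.

661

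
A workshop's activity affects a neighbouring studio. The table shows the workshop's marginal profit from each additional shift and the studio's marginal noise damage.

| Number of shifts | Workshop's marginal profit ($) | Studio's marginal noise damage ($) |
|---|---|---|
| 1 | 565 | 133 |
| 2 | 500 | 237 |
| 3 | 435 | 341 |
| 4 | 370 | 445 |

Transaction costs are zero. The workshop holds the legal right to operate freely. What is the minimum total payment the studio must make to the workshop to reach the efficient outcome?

Left alone the workshop would choose level 4 (marginal profit stays positive).
Efficient level: k* = 3 (marginal profit ≥ marginal noise damage through 3).
The studio must at least cover the workshop's forgone profit from cutting 4→3: 370 = 370.

$370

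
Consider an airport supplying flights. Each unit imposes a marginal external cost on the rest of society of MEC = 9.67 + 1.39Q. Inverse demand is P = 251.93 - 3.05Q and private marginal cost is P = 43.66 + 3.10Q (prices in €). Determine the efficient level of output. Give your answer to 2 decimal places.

Q* = 26.34

Social marginal cost = private MC + MEC = 53.33 + 4.49Q.
Set SMC = demand: 53.33 + 4.49Q = 251.93 - 3.05Q → Q* = 26.3395.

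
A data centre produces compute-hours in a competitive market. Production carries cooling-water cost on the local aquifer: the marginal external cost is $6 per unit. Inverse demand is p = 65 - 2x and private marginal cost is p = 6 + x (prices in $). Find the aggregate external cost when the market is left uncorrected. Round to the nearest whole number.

Market equilibrium (private): 6 + x = 65 - 2x → x_m = 19.6667.
Total external cost = MEC × x_m = 6 × 19.6667 = 118.0002.

$118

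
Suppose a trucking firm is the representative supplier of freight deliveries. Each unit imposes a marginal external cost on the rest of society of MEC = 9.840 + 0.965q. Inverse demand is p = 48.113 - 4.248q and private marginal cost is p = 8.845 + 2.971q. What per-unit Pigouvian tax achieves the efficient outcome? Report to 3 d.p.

tax = 13.310 per unit

Social marginal cost = private MC + MEC = 18.685 + 3.936q.
Set SMC = demand: 18.685 + 3.936q = 48.113 - 4.248q → q* = 3.5958.
The Pigouvian tax equals MEC at q*: 9.840 + 0.965×3.5958 = 13.3099.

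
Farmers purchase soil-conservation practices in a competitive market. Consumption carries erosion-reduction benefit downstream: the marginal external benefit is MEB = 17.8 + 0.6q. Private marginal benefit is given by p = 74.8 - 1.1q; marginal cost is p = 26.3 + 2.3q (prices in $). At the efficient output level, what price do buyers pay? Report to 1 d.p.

Social marginal benefit = demand + MEB = 92.6 - 0.5q.
Set SMB = MC: 92.6 - 0.5q = 26.3 + 2.3q → q* = 23.6786.
Consumer price on the demand curve at q*: 74.8 − 1.1×23.6786 = 48.7535.

P = $48.8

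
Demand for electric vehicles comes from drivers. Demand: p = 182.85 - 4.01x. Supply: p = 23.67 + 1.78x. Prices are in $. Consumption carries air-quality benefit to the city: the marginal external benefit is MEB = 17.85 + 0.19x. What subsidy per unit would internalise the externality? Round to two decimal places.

Social marginal benefit = demand + MEB = 200.70 - 3.82x.
Set SMB = MC: 200.70 - 3.82x = 23.67 + 1.78x → x* = 31.6125.
The Pigouvian subsidy equals MEB at x*: 17.85 + 0.19×31.6125 = 23.8564.

subsidy = $23.86 per unit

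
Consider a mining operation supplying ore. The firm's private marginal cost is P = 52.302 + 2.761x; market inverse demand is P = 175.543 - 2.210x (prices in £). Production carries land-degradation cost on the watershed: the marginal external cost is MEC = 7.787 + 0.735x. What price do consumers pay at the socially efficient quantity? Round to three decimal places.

P = £130.826

Social marginal cost = private MC + MEC = 60.089 + 3.496x.
Set SMC = demand: 60.089 + 3.496x = 175.543 - 2.210x → x* = 20.2338.
Consumer price on the demand curve at x*: 175.543 − 2.210×20.2338 = 130.8263.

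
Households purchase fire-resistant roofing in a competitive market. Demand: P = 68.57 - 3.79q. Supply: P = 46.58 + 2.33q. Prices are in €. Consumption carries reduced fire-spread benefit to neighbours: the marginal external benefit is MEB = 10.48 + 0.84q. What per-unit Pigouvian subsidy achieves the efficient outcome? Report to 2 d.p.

subsidy = €15.65 per unit

Social marginal benefit = demand + MEB = 79.05 - 2.95q.
Set SMB = MC: 79.05 - 2.95q = 46.58 + 2.33q → q* = 6.1496.
The Pigouvian subsidy equals MEB at q*: 10.48 + 0.84×6.1496 = 15.6457.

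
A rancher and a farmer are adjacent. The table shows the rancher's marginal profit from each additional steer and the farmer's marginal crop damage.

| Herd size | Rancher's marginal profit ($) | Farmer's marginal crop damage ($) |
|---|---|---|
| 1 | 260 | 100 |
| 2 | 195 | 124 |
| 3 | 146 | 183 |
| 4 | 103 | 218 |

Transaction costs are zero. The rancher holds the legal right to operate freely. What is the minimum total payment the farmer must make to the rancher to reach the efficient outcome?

$249

Left alone the rancher would choose level 4 (marginal profit stays positive).
Efficient level: k* = 2 (marginal profit ≥ marginal crop damage through 2).
The farmer must at least cover the rancher's forgone profit from cutting 4→2: 146 + 103 = 249.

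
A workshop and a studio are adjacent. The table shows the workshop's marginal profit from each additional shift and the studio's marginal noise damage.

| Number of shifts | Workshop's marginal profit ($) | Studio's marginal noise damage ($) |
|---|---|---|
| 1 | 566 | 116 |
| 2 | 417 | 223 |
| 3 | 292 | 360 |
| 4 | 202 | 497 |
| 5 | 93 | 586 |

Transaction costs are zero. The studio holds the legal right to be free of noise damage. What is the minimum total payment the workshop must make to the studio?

Efficient level: marginal profit ≥ marginal noise damage through level 2, so k* = 2.
With the studio holding the right, the workshop must at least compensate total damage at k*: 116 + 223 = 339.

$339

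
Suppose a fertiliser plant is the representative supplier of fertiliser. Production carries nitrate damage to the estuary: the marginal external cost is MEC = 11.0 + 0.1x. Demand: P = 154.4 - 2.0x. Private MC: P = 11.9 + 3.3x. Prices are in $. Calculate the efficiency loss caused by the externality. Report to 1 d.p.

Market equilibrium (private): 11.9 + 3.3x = 154.4 - 2.0x → x_m = 26.8868.
Social marginal cost = private MC + MEC = 22.9 + 3.4x.
Set SMC = demand: 22.9 + 3.4x = 154.4 - 2.0x → x* = 24.3519.
Between x* and x_m the wedge SMC − demand runs linearly from 0 to MEC(x_m), so the loss is a triangle.
DWL = ½ × 2.5349 × 13.6887 = 17.3497.

DWL = $17.3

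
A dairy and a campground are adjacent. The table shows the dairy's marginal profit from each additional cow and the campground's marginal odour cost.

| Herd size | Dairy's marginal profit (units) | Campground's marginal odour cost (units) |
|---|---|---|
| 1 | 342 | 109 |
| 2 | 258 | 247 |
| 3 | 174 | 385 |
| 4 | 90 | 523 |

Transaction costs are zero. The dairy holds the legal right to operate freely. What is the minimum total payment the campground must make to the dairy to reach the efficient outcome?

264

Left alone the dairy would choose level 4 (marginal profit stays positive).
Efficient level: k* = 2 (marginal profit ≥ marginal odour cost through 2).
The campground must at least cover the dairy's forgone profit from cutting 4→2: 174 + 90 = 264.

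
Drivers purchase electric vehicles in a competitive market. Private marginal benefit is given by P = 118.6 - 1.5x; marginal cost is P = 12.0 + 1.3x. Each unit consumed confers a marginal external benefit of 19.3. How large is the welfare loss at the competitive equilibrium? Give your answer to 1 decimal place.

DWL = 66.5

Market equilibrium (private): 12.0 + 1.3x = 118.6 - 1.5x → x_m = 38.0714.
Social marginal benefit = demand + MEB = 137.9 - 1.5x.
Set SMB = MC: 137.9 - 1.5x = 12.0 + 1.3x → x* = 44.9643.
The welfare-loss triangle has base |x_m − x*| and height MEB(x_m) (the vertical gap between SMB and MC is zero at x* and MEB at x_m).
DWL = ½ × 6.8929 × 19.3000 = 66.5165.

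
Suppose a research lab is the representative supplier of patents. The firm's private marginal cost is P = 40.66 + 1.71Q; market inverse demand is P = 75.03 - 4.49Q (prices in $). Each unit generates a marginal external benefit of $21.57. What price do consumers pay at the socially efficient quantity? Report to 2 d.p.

P = $34.52

Social marginal cost = private MC − MEB = 19.09 + 1.71Q.
Set SMC = demand: 19.09 + 1.71Q = 75.03 - 4.49Q → Q* = 9.0226.
Consumer price on the demand curve at Q*: 75.03 − 4.49×9.0226 = 34.5185.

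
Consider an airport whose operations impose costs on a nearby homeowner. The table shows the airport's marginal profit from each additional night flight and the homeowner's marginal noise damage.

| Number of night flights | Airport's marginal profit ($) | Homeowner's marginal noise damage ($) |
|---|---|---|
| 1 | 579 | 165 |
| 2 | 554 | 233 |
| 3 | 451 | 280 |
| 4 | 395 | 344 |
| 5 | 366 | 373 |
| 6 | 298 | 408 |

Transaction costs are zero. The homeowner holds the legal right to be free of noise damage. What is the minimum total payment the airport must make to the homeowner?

Efficient level: marginal profit ≥ marginal noise damage through level 4, so k* = 4.
With the homeowner holding the right, the airport must at least compensate total damage at k*: 165 + 233 + 280 + 344 = 1022.

$1022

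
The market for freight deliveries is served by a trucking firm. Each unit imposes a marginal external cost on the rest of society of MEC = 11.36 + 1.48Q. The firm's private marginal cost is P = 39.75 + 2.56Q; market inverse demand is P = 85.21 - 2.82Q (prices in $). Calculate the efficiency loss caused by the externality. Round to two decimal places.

DWL = $41.51

Market equilibrium (private): 39.75 + 2.56Q = 85.21 - 2.82Q → Q_m = 8.4498.
Social marginal cost = private MC + MEC = 51.11 + 4.04Q.
Set SMC = demand: 51.11 + 4.04Q = 85.21 - 2.82Q → Q* = 4.9708.
Between Q* and Q_m the wedge SMC − demand runs linearly from 0 to MEC(Q_m), so the loss is a triangle.
DWL = ½ × 3.4790 × 23.8657 = 41.5144.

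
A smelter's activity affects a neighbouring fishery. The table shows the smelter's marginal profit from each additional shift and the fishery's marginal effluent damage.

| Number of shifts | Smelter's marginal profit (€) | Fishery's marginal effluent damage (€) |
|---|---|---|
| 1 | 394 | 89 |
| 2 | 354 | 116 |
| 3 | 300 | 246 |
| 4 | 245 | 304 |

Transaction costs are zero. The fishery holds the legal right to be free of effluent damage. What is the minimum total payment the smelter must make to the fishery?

Efficient level: marginal profit ≥ marginal effluent damage through level 3, so k* = 3.
With the fishery holding the right, the smelter must at least compensate total damage at k*: 89 + 116 + 246 = 451.

€451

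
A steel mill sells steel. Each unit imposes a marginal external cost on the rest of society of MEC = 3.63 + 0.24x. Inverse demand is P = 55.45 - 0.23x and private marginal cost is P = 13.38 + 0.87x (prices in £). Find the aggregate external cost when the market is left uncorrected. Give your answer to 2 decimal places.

£314.36

Market equilibrium (private): 13.38 + 0.87x = 55.45 - 0.23x → x_m = 38.2455.
Total external cost = ∫₀^{x_m} (3.63 + 0.24x) dx = 3.63×38.2455 + ½×0.24×38.2455² = 314.3574.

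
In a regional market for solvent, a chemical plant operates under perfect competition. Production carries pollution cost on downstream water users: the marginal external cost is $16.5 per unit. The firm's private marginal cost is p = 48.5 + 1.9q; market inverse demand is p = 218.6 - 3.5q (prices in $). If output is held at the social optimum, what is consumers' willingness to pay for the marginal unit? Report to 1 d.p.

Social marginal cost = private MC + MEC = 65.0 + 1.9q.
Set SMC = demand: 65.0 + 1.9q = 218.6 - 3.5q → q* = 28.4444.
Consumer price on the demand curve at q*: 218.6 − 3.5×28.4444 = 119.0446.

P = $119.0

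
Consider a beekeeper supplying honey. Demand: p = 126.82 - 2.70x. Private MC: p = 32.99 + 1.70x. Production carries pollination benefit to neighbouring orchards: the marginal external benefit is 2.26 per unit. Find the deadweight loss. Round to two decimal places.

Market equilibrium (private): 32.99 + 1.70x = 126.82 - 2.70x → x_m = 21.3250.
Social marginal cost = private MC − MEB = 30.73 + 1.70x.
Set SMC = demand: 30.73 + 1.70x = 126.82 - 2.70x → x* = 21.8386.
The welfare-loss triangle has base |x_m − x*| and height MEB(x_m) (the vertical gap between SMC and demand is zero at x* and MEB at x_m).
DWL = ½ × 0.5136 × 2.2600 = 0.5804.

DWL = 0.58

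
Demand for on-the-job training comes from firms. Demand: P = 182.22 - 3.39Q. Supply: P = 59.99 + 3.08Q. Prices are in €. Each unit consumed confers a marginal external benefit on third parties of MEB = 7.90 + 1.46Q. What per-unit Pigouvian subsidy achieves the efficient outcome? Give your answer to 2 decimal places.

Social marginal benefit = demand + MEB = 190.12 - 1.93Q.
Set SMB = MC: 190.12 - 1.93Q = 59.99 + 3.08Q → Q* = 25.9741.
The Pigouvian subsidy equals MEB at Q*: 7.90 + 1.46×25.9741 = 45.8222.

subsidy = €45.82 per unit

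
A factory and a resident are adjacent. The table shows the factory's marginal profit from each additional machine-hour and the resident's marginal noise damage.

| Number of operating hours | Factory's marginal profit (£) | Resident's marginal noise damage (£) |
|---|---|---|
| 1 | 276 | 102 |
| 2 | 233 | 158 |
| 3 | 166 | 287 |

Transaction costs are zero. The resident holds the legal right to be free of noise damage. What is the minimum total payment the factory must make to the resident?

£260

Efficient level: marginal profit ≥ marginal noise damage through level 2, so k* = 2.
With the resident holding the right, the factory must at least compensate total damage at k*: 102 + 158 = 260.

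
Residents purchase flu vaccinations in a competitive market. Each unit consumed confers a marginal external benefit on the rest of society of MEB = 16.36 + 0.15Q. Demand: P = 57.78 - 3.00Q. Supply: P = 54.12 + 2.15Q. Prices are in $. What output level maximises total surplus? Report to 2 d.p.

Q* = 4.00

Social marginal benefit = demand + MEB = 74.14 - 2.85Q.
Set SMB = MC: 74.14 - 2.85Q = 54.12 + 2.15Q → Q* = 4.0040.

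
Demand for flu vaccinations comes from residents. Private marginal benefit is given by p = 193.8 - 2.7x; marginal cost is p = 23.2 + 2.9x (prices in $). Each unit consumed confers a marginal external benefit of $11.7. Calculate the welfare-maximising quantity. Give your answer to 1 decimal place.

x* = 32.6

Social marginal benefit = demand + MEB = 205.5 - 2.7x.
Set SMB = MC: 205.5 - 2.7x = 23.2 + 2.9x → x* = 32.5536.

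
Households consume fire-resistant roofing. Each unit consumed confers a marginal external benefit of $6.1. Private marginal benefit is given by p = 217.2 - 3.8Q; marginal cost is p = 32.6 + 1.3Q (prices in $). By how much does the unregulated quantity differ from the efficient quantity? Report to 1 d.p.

1.2 units

Market equilibrium (private): 32.6 + 1.3Q = 217.2 - 3.8Q → Q_m = 36.1961.
Social marginal benefit = demand + MEB = 223.3 - 3.8Q.
Set SMB = MC: 223.3 - 3.8Q = 32.6 + 1.3Q → Q* = 37.3922.
Gap = |36.1961 − 37.3922| = 1.1961.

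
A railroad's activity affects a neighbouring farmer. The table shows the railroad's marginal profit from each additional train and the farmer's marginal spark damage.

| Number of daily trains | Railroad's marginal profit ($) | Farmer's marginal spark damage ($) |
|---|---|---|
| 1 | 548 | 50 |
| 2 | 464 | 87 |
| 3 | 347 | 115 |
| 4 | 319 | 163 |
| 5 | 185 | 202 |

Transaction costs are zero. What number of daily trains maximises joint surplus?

Bargaining reaches the level where marginal profit last exceeds marginal spark damage.
That holds through level 4 (319 ≥ 163) but not at 5 (185 < 202).

4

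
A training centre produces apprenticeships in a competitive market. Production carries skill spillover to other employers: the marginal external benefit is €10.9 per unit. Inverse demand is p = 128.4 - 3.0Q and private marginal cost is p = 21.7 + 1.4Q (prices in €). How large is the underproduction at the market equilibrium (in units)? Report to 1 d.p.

2.5 units

Market equilibrium (private): 21.7 + 1.4Q = 128.4 - 3.0Q → Q_m = 24.2500.
Social marginal cost = private MC − MEB = 10.8 + 1.4Q.
Set SMC = demand: 10.8 + 1.4Q = 128.4 - 3.0Q → Q* = 26.7273.
Gap = |24.2500 − 26.7273| = 2.4773.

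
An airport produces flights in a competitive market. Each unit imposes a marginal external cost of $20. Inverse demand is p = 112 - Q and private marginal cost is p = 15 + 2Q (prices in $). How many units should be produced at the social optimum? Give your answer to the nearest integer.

Social marginal cost = private MC + MEC = 35 + 2Q.
Set SMC = demand: 35 + 2Q = 112 - Q → Q* = 25.6667.

Q* = 26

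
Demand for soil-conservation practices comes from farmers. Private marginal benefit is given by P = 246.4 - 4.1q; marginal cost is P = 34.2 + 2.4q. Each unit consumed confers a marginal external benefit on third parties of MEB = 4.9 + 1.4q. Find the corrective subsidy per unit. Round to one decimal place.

subsidy = 64.5 per unit

Social marginal benefit = demand + MEB = 251.3 - 2.7q.
Set SMB = MC: 251.3 - 2.7q = 34.2 + 2.4q → q* = 42.5686.
The Pigouvian subsidy equals MEB at q*: 4.9 + 1.4×42.5686 = 64.4960.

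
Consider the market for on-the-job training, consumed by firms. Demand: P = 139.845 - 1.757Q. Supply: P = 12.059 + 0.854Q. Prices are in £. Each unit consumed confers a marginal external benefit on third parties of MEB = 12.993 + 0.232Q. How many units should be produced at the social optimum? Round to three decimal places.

Social marginal benefit = demand + MEB = 152.838 - 1.525Q.
Set SMB = MC: 152.838 - 1.525Q = 12.059 + 0.854Q → Q* = 59.1757.

Q* = 59.176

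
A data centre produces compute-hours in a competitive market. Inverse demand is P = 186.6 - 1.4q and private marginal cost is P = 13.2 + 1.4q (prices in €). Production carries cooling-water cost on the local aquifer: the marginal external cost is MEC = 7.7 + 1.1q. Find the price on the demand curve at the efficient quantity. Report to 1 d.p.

Social marginal cost = private MC + MEC = 20.9 + 2.5q.
Set SMC = demand: 20.9 + 2.5q = 186.6 - 1.4q → q* = 42.4872.
Consumer price on the demand curve at q*: 186.6 − 1.4×42.4872 = 127.1179.

P = €127.1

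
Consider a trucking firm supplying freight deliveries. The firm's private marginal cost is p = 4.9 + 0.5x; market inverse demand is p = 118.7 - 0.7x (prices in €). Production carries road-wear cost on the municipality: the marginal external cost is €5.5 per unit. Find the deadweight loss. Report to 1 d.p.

DWL = €12.6

Market equilibrium (private): 4.9 + 0.5x = 118.7 - 0.7x → x_m = 94.8333.
Social marginal cost = private MC + MEC = 10.4 + 0.5x.
Set SMC = demand: 10.4 + 0.5x = 118.7 - 0.7x → x* = 90.2500.
The welfare-loss triangle has base |x_m − x*| and height MEC(x_m) (the vertical gap between SMC and demand is zero at x* and MEC at x_m).
DWL = ½ × 4.5833 × 5.5000 = 12.6041.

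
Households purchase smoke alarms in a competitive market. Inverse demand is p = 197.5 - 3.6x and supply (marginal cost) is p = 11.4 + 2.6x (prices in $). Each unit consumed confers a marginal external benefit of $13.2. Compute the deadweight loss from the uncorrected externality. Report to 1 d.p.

DWL = $14.1

Market equilibrium (private): 11.4 + 2.6x = 197.5 - 3.6x → x_m = 30.0161.
Social marginal benefit = demand + MEB = 210.7 - 3.6x.
Set SMB = MC: 210.7 - 3.6x = 11.4 + 2.6x → x* = 32.1452.
The welfare-loss triangle has base |x_m − x*| and height MEB(x_m) (the vertical gap between SMB and MC is zero at x* and MEB at x_m).
DWL = ½ × 2.1291 × 13.2000 = 14.0521.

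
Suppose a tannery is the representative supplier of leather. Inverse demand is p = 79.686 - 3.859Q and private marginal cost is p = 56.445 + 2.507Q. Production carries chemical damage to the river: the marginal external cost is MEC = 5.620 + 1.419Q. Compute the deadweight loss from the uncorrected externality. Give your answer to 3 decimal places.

DWL = 7.492

Market equilibrium (private): 56.445 + 2.507Q = 79.686 - 3.859Q → Q_m = 3.6508.
Social marginal cost = private MC + MEC = 62.065 + 3.926Q.
Set SMC = demand: 62.065 + 3.926Q = 79.686 - 3.859Q → Q* = 2.2635.
The welfare-loss triangle has base |Q_m − Q*| and height MEC(Q_m) (the vertical gap between SMC and demand is zero at Q* and MEC at Q_m).
DWL = ½ × 1.3873 × 10.8005 = 7.4918.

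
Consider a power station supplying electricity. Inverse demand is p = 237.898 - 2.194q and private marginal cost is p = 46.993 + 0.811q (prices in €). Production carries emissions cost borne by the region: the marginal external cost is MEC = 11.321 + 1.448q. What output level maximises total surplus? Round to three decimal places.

q* = 40.329

Social marginal cost = private MC + MEC = 58.314 + 2.259q.
Set SMC = demand: 58.314 + 2.259q = 237.898 - 2.194q → q* = 40.3288.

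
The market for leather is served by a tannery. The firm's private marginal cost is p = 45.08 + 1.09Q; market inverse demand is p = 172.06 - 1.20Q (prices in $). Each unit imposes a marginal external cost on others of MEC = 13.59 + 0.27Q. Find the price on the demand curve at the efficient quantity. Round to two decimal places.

Social marginal cost = private MC + MEC = 58.67 + 1.36Q.
Set SMC = demand: 58.67 + 1.36Q = 172.06 - 1.20Q → Q* = 44.2930.
Consumer price on the demand curve at Q*: 172.06 − 1.20×44.2930 = 118.9084.

P = $118.91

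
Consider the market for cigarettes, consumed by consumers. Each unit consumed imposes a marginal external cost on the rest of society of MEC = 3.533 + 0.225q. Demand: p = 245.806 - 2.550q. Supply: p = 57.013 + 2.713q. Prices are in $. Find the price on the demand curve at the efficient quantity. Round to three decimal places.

P = $159.725

Social marginal benefit = demand − MEC = 242.273 - 2.775q.
Set SMB = MC: 242.273 - 2.775q = 57.013 + 2.713q → q* = 33.7573.
Consumer price on the demand curve at q*: 245.806 − 2.550×33.7573 = 159.7249.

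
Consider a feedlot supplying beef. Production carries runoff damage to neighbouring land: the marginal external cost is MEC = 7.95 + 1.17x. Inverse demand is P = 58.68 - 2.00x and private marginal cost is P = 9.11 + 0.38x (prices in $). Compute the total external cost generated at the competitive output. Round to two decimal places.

Market equilibrium (private): 9.11 + 0.38x = 58.68 - 2.00x → x_m = 20.8277.
Total external cost = ∫₀^{x_m} (7.95 + 1.17x) dx = 7.95×20.8277 + ½×1.17×20.8277² = 419.3492.

$419.35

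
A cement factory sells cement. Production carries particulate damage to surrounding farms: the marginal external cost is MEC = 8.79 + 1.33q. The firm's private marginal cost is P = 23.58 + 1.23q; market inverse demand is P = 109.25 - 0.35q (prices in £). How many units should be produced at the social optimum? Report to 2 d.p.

Social marginal cost = private MC + MEC = 32.37 + 2.56q.
Set SMC = demand: 32.37 + 2.56q = 109.25 - 0.35q → q* = 26.4192.

q* = 26.42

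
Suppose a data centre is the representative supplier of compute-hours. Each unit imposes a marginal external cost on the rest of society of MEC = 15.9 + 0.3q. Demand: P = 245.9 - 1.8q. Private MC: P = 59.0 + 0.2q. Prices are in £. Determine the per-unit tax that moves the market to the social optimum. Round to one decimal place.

Social marginal cost = private MC + MEC = 74.9 + 0.5q.
Set SMC = demand: 74.9 + 0.5q = 245.9 - 1.8q → q* = 74.3478.
The Pigouvian tax equals MEC at q*: 15.9 + 0.3×74.3478 = 38.2043.

tax = £38.2 per unit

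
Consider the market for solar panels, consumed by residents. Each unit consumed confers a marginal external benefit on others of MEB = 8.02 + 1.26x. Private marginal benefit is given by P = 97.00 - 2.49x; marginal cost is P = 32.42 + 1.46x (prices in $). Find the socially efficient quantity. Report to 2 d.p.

Social marginal benefit = demand + MEB = 105.02 - 1.23x.
Set SMB = MC: 105.02 - 1.23x = 32.42 + 1.46x → x* = 26.9888.

x* = 26.99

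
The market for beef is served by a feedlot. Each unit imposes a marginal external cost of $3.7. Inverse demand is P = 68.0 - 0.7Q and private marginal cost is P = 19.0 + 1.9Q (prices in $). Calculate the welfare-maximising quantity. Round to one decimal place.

Social marginal cost = private MC + MEC = 22.7 + 1.9Q.
Set SMC = demand: 22.7 + 1.9Q = 68.0 - 0.7Q → Q* = 17.4231.

Q* = 17.4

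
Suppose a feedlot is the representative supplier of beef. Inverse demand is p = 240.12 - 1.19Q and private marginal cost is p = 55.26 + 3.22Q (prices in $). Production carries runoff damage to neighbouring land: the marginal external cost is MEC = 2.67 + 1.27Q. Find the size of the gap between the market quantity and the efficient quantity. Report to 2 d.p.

Market equilibrium (private): 55.26 + 3.22Q = 240.12 - 1.19Q → Q_m = 41.9184.
Social marginal cost = private MC + MEC = 57.93 + 4.49Q.
Set SMC = demand: 57.93 + 4.49Q = 240.12 - 1.19Q → Q* = 32.0757.
Gap = |41.9184 − 32.0757| = 9.8427.

9.84 units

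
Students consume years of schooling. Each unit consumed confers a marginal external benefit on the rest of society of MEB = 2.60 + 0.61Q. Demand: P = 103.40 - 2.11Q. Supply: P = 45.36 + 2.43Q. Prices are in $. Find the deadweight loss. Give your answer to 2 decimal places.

DWL = $13.76

Market equilibrium (private): 45.36 + 2.43Q = 103.40 - 2.11Q → Q_m = 12.7841.
Social marginal benefit = demand + MEB = 106.00 - 1.50Q.
Set SMB = MC: 106.00 - 1.50Q = 45.36 + 2.43Q → Q* = 15.4300.
The welfare-loss triangle has base |Q_m − Q*| and height MEB(Q_m) (the vertical gap between SMB and MC is zero at Q* and MEB at Q_m).
DWL = ½ × 2.6459 × 10.3983 = 13.7564.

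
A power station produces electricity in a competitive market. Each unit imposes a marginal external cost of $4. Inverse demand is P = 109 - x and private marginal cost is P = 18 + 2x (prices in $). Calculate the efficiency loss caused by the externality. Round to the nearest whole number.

DWL = $3

Market equilibrium (private): 18 + 2x = 109 - x → x_m = 30.3333.
Social marginal cost = private MC + MEC = 22 + 2x.
Set SMC = demand: 22 + 2x = 109 - x → x* = 29.0000.
The welfare-loss triangle has base |x_m − x*| and height MEC(x_m) (the vertical gap between SMC and demand is zero at x* and MEC at x_m).
DWL = ½ × 1.3333 × 4.0000 = 2.6666.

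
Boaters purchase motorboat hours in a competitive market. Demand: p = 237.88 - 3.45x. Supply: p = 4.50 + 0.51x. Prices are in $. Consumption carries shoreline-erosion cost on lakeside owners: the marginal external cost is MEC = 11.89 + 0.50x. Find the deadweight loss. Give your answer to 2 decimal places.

DWL = $191.75

Market equilibrium (private): 4.50 + 0.51x = 237.88 - 3.45x → x_m = 58.9343.
Social marginal benefit = demand − MEC = 225.99 - 3.95x.
Set SMB = MC: 225.99 - 3.95x = 4.50 + 0.51x → x* = 49.6614.
Height of the DWL triangle at x_m is MC(x_m) − SMB(x_m) = MEC(x_m) = 41.3572.
DWL = ½ × 9.2729 × 41.3572 = 191.7506.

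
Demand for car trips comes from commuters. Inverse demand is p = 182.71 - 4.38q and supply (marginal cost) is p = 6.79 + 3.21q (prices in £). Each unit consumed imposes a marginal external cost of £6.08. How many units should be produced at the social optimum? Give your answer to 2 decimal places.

q* = 22.38

Social marginal benefit = demand − MEC = 176.63 - 4.38q.
Set SMB = MC: 176.63 - 4.38q = 6.79 + 3.21q → q* = 22.3768.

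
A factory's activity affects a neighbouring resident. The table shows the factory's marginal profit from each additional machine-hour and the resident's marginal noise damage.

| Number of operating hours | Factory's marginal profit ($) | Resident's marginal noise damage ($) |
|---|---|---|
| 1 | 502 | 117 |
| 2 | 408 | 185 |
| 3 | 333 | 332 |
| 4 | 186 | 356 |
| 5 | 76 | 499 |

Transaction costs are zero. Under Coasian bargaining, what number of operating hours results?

Bargaining reaches the level where marginal profit last exceeds marginal noise damage.
That holds through level 3 (333 ≥ 332) but not at 4 (186 < 356).

3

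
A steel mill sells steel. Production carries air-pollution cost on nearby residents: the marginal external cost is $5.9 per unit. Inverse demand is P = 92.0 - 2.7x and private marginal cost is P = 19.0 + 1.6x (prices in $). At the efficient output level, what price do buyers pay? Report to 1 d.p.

Social marginal cost = private MC + MEC = 24.9 + 1.6x.
Set SMC = demand: 24.9 + 1.6x = 92.0 - 2.7x → x* = 15.6047.
Consumer price on the demand curve at x*: 92.0 − 2.7×15.6047 = 49.8673.

P = $49.9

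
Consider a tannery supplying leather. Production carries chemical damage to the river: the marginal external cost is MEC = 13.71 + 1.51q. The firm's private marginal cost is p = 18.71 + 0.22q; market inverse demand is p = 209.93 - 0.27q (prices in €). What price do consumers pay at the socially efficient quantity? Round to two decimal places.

P = €185.97

Social marginal cost = private MC + MEC = 32.42 + 1.73q.
Set SMC = demand: 32.42 + 1.73q = 209.93 - 0.27q → q* = 88.7550.
Consumer price on the demand curve at q*: 209.93 − 0.27×88.7550 = 185.9662.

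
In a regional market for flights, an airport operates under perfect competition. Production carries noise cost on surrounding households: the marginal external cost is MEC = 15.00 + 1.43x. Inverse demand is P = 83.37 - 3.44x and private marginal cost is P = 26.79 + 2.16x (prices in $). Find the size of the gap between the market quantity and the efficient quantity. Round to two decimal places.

4.19 units

Market equilibrium (private): 26.79 + 2.16x = 83.37 - 3.44x → x_m = 10.1036.
Social marginal cost = private MC + MEC = 41.79 + 3.59x.
Set SMC = demand: 41.79 + 3.59x = 83.37 - 3.44x → x* = 5.9147.
Gap = |10.1036 − 5.9147| = 4.1889.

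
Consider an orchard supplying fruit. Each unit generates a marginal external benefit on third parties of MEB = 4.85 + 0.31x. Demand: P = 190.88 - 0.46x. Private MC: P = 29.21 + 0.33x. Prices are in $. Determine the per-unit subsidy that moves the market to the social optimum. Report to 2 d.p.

Social marginal cost = private MC − MEB = 24.36 + 0.02x.
Set SMC = demand: 24.36 + 0.02x = 190.88 - 0.46x → x* = 346.9167.
The Pigouvian subsidy equals MEB at x*: 4.85 + 0.31×346.9167 = 112.3942.

subsidy = $112.39 per unit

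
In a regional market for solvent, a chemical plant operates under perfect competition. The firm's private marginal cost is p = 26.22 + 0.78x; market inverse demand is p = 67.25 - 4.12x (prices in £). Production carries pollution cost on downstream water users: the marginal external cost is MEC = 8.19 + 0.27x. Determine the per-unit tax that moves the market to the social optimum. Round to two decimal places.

Social marginal cost = private MC + MEC = 34.41 + 1.05x.
Set SMC = demand: 34.41 + 1.05x = 67.25 - 4.12x → x* = 6.3520.
The Pigouvian tax equals MEC at x*: 8.19 + 0.27×6.3520 = 9.9050.

tax = £9.91 per unit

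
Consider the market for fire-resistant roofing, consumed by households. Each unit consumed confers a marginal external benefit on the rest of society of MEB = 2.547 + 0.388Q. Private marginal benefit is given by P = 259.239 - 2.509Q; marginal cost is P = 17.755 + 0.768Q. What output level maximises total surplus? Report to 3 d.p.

Q* = 84.469

Social marginal benefit = demand + MEB = 261.786 - 2.121Q.
Set SMB = MC: 261.786 - 2.121Q = 17.755 + 0.768Q → Q* = 84.4690.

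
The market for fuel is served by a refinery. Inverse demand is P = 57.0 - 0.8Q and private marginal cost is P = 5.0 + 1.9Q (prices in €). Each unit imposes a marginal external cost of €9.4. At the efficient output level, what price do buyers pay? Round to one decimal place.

P = €44.4

Social marginal cost = private MC + MEC = 14.4 + 1.9Q.
Set SMC = demand: 14.4 + 1.9Q = 57.0 - 0.8Q → Q* = 15.7778.
Consumer price on the demand curve at Q*: 57.0 − 0.8×15.7778 = 44.3778.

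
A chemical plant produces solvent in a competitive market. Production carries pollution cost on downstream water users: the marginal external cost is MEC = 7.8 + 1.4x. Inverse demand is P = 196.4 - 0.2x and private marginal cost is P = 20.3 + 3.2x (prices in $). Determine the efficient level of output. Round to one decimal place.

Social marginal cost = private MC + MEC = 28.1 + 4.6x.
Set SMC = demand: 28.1 + 4.6x = 196.4 - 0.2x → x* = 35.0625.

x* = 35.1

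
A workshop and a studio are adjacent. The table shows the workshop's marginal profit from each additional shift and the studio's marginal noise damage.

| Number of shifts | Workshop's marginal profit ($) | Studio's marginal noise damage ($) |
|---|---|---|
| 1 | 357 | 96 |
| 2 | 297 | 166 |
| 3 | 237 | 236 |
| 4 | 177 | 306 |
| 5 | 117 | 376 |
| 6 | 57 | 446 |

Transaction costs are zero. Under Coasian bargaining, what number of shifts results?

Bargaining reaches the level where marginal profit last exceeds marginal noise damage.
That holds through level 3 (237 ≥ 236) but not at 4 (177 < 306).

3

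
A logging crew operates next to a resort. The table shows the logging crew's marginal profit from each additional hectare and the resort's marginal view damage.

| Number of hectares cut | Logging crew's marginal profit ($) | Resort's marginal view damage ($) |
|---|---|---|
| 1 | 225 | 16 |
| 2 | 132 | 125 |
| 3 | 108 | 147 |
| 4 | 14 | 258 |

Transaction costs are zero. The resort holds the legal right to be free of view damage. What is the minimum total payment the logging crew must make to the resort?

Efficient level: marginal profit ≥ marginal view damage through level 2, so k* = 2.
With the resort holding the right, the logging crew must at least compensate total damage at k*: 16 + 125 = 141.

$141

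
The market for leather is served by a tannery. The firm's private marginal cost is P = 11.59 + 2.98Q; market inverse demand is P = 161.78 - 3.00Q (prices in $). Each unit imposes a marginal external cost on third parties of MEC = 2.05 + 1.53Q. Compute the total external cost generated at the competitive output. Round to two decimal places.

$534.04

Market equilibrium (private): 11.59 + 2.98Q = 161.78 - 3.00Q → Q_m = 25.1154.
Total external cost = ∫₀^{Q_m} (2.05 + 1.53Q) dQ = 2.05×25.1154 + ½×1.53×25.1154² = 534.0358.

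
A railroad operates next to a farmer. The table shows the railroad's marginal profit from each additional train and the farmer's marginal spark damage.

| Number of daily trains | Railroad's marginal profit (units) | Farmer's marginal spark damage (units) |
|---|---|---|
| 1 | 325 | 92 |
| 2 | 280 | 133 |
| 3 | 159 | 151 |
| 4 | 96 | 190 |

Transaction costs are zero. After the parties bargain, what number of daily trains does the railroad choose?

Bargaining reaches the level where marginal profit last exceeds marginal spark damage.
That holds through level 3 (159 ≥ 151) but not at 4 (96 < 190).

3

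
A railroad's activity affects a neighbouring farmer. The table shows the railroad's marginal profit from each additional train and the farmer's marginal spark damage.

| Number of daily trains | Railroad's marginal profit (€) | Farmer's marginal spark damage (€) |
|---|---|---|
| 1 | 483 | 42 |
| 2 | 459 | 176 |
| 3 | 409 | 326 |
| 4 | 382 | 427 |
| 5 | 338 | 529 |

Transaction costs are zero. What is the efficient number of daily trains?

Bargaining reaches the level where marginal profit last exceeds marginal spark damage.
That holds through level 3 (409 ≥ 326) but not at 4 (382 < 427).

3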